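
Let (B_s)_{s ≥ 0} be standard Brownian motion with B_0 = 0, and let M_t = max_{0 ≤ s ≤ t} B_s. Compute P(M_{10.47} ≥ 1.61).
P(M_{10.47} ≥ 1.61) = 2·P(B_{10.47} ≥ 1.61) = 2(1 − Φ(1.61/√10.47)) ≈ 0.6188

By the reflection principle for Brownian motion, P(M_t ≥ a) = 2 · P(B_t ≥ a) for a ≥ 0. Since B_t ~ N(0, t), P(B_t ≥ 1.61) = 1 − Φ(1.61/√t) = 1 − Φ(1.61/√10.47) = 1 − Φ(0.4976). So
  P(M_{10.47} ≥ 1.61) = 2(1 − Φ(0.4976)) ≈ 0.6188.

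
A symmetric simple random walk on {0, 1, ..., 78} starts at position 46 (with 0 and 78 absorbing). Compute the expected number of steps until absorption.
E[τ | X_0 = 46] = 1472

Let v_k = E[τ | X_0 = k]. Boundary: v_0 = v_78 = 0. Recurrence: v_k = 1 + (v_{k-1} + v_{k+1})/2 for 1 ≤ k ≤ 77. The particular solution to v_k − (v_{k-1} + v_{k+1})/2 = 1 is v_k = −k^2. Adding homogeneous solution A + B k and matching boundaries gives v_k = k (78 − k). Substituting k = 46: v_46 = 46 · 32 = 1472.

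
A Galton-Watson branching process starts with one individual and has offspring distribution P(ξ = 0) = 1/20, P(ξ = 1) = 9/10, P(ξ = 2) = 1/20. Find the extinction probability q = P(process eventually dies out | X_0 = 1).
q = 1

Mean offspring μ = 0·1/20 + 1·9/10 + 2·1/20 = 1 ≤ 1. For μ ≤ 1 with offspring not concentrated at 1, the Galton-Watson process goes extinct almost surely, so q = 1.
(Algebraic check: The pgf is f(s) = 1/20 + 9/10·s + 1/20·s². The extinction probability q is the smallest fixed point of f in [0, 1]. Setting s = f(s):
  1/20·s² + (9/10 − 1)·s + 1/20 = 0
  1/20·s² − (1/20 + 1/20)·s + 1/20 = 0
which factors as (s − 1)·(1/20·s − 1/20) = 0, giving roots s = 1 and s = (1/20)/(1/20) = 1. Since 1 ≥ 1, the smallest root in [0, 1] is s = 1.)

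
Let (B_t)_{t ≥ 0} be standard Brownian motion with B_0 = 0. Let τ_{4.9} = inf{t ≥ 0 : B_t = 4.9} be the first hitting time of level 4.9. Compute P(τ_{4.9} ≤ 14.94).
P(τ_{4.9} ≤ 14.94) = 2(1 − Φ(4.9/√14.94)) = 2(1 − Φ(1.2677)) ≈ 0.2049

By the reflection principle for standard BM, P(τ_b ≤ t) = 2 · P(B_t ≥ b). Since B_t ~ N(0, t), P(B_t ≥ 4.9) = 1 − Φ(4.9/√t) = 1 − Φ(4.9/√14.94) = 1 − Φ(1.2677) ≈ 0.10245. Doubling: P(τ_{4.9} ≤ 14.94) ≈ 2 · 0.10245 = 0.20490 ≈ 0.2049.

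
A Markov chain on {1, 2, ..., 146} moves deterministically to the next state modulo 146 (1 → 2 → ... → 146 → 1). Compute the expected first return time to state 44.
E[T_44 | X_0 = 44] = 146

The chain cycles deterministically, so starting at state 44 it returns in exactly 146 steps. Equivalently, the stationary distribution is uniform π_j = 1/146 for every state j, so by Kac's formula E[T_44] = 1/π_44 = 146.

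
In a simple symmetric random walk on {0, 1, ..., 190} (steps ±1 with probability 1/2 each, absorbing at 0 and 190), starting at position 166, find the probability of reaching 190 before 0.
P(hit 190 before 0) = 166/190 = 83/95

Let u_k = P(hit 190 before 0 | start at k). Then u_0 = 0, u_190 = 1, and u_k = u_{k-1}/2 + u_{k+1}/2 for 1 ≤ k ≤ 189. This harmonic recurrence is solved by u_k = k/190, giving u_166 = 166/190 = 83/95.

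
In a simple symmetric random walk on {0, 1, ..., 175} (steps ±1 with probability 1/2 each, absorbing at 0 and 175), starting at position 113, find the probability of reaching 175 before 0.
P(hit 175 before 0) = 113/175

Let u_k = P(hit 175 before 0 | start at k). Then u_0 = 0, u_175 = 1, and u_k = u_{k-1}/2 + u_{k+1}/2 for 1 ≤ k ≤ 174. This harmonic recurrence is solved by u_k = k/175, giving u_113 = 113/175.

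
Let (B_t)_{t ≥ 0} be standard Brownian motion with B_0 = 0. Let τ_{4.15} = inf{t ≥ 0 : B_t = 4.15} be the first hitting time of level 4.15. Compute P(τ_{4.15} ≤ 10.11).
P(τ_{4.15} ≤ 10.11) = 2(1 − Φ(4.15/√10.11)) = 2(1 − Φ(1.3052)) ≈ 0.1918

By the reflection principle for standard BM, P(τ_b ≤ t) = 2 · P(B_t ≥ b). Since B_t ~ N(0, t), P(B_t ≥ 4.15) = 1 − Φ(4.15/√t) = 1 − Φ(4.15/√10.11) = 1 − Φ(1.3052) ≈ 0.09591. Doubling: P(τ_{4.15} ≤ 10.11) ≈ 2 · 0.09591 = 0.19182 ≈ 0.1918.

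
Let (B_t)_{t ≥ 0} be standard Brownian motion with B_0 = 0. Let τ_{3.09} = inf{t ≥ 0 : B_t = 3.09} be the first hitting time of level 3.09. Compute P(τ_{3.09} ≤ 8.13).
P(τ_{3.09} ≤ 8.13) = 2(1 − Φ(3.09/√8.13)) = 2(1 − Φ(1.0837)) ≈ 0.2785

By the reflection principle for standard BM, P(τ_b ≤ t) = 2 · P(B_t ≥ b). Since B_t ~ N(0, t), P(B_t ≥ 3.09) = 1 − Φ(3.09/√t) = 1 − Φ(3.09/√8.13) = 1 − Φ(1.0837) ≈ 0.13925. Doubling: P(τ_{3.09} ≤ 8.13) ≈ 2 · 0.13925 = 0.27850 ≈ 0.2785.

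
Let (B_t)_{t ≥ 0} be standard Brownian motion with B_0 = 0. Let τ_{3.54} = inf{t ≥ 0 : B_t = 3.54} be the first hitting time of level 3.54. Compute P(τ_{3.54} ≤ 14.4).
P(τ_{3.54} ≤ 14.4) = 2(1 − Φ(3.54/√14.4)) = 2(1 − Φ(0.9329)) ≈ 0.3509

By the reflection principle for standard BM, P(τ_b ≤ t) = 2 · P(B_t ≥ b). Since B_t ~ N(0, t), P(B_t ≥ 3.54) = 1 − Φ(3.54/√t) = 1 − Φ(3.54/√14.4) = 1 − Φ(0.9329) ≈ 0.17544. Doubling: P(τ_{3.54} ≤ 14.4) ≈ 2 · 0.17544 = 0.35088 ≈ 0.3509.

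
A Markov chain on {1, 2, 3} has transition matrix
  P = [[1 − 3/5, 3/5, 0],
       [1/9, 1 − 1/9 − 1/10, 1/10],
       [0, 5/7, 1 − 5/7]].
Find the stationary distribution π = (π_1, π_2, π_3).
π = (250/1789, 1350/1789, 189/1789)

This is a birth-death chain on three states, which satisfies detailed balance: π_1 · P_{12} = π_2 · P_{21} and π_2 · P_{23} = π_3 · P_{32}.
From π_1 · 3/5 = π_2 · 1/9: π_2/π_1 = (3/5)/(1/9) = 27/5.
From π_2 · 1/10 = π_3 · 5/7: π_3/π_2 = (1/10)/(5/7) = 7/50.
Take π_1 proportional to 1; then unnormalized π = (1, 27/5, 189/250). Normalize by dividing by the sum 1789/250:
  π = (250/1789, 1350/1789, 189/1789).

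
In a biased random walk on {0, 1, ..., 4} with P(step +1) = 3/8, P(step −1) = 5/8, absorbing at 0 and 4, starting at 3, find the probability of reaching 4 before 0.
P(hit 4 before 0) = (1 − (5/3)^3) / (1 − (5/3)^4) = 147/272

Let u_k denote P(reach 4 before 0 | start at k). Boundary: u_0 = 0, u_4 = 1. Recurrence: u_k = 3/8·u_{k+1} + 5/8·u_{k-1} for 1 ≤ k ≤ 3. Try u_k = A + B·r^k with r = q/p = (5/8)/(3/8) = 5/3. Substitution satisfies the recurrence; boundary conditions give:
  u_k = (1 − r^k) / (1 − r^N) = (1 − (5/3)^3) / (1 − (5/3)^4) = 147/272.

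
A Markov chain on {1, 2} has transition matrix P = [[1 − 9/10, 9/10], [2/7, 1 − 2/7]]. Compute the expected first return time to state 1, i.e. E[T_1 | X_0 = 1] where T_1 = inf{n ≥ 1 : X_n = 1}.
E[T_1 | X_0 = 1] = 1/π_1 = 83/20

For an irreducible recurrent Markov chain with stationary distribution π, E[T_i | X_0 = i] = 1/π_i (Kac's formula). Here π_1 = (2/7)/(9/10 + 2/7) = (2/7)/(83/70) = 20/83, so E[T_1 | X_0 = 1] = 1/π_1 = (9/10 + 2/7)/(2/7) = (83/70)/(2/7) = 83/20.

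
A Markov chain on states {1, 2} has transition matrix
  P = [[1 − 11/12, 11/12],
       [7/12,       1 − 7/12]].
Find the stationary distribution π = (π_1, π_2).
π_1 = 7/18, π_2 = 11/18

Solve πP = π with π_1 + π_2 = 1. From πP = π: π_1 · (1 − 11/12) + π_2 · 7/12 = π_1 ⇒ π_2 · 7/12 = π_1 · 11/12 ⇒ π_2/π_1 = (11/12)/(7/12) = 11/7. Together with π_1 + π_2 = 1:
  π_1 = (7/12)/(11/12 + 7/12) = (7/12)/(3/2) = 7/18,
  π_2 = (11/12)/(11/12 + 7/12) = (11/12)/(3/2) = 11/18.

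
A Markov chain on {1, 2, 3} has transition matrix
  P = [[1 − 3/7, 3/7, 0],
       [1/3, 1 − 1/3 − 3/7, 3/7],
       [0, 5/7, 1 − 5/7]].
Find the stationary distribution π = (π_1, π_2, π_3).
π = (35/107, 45/107, 27/107)

This is a birth-death chain on three states, which satisfies detailed balance: π_1 · P_{12} = π_2 · P_{21} and π_2 · P_{23} = π_3 · P_{32}.
From π_1 · 3/7 = π_2 · 1/3: π_2/π_1 = (3/7)/(1/3) = 9/7.
From π_2 · 3/7 = π_3 · 5/7: π_3/π_2 = (3/7)/(5/7) = 3/5.
Take π_1 proportional to 1; then unnormalized π = (1, 9/7, 27/35). Normalize by dividing by the sum 107/35:
  π = (35/107, 45/107, 27/107).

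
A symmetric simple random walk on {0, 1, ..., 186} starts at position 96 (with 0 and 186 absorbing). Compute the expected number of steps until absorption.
E[τ | X_0 = 96] = 8640

Let v_k = E[τ | X_0 = k]. Boundary: v_0 = v_186 = 0. Recurrence: v_k = 1 + (v_{k-1} + v_{k+1})/2 for 1 ≤ k ≤ 185. The particular solution to v_k − (v_{k-1} + v_{k+1})/2 = 1 is v_k = −k^2. Adding homogeneous solution A + B k and matching boundaries gives v_k = k (186 − k). Substituting k = 96: v_96 = 96 · 90 = 8640.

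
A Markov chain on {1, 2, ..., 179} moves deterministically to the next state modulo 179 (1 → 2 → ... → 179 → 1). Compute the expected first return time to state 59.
E[T_59 | X_0 = 59] = 179

The chain cycles deterministically, so starting at state 59 it returns in exactly 179 steps. Equivalently, the stationary distribution is uniform π_j = 1/179 for every state j, so by Kac's formula E[T_59] = 1/π_59 = 179.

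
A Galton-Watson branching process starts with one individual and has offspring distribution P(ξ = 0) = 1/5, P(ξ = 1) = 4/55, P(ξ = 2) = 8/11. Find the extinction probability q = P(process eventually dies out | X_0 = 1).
q = 11/40

The pgf is f(s) = 1/5 + 4/55·s + 8/11·s². The extinction probability q is the smallest fixed point of f in [0, 1]. Setting s = f(s):
  8/11·s² + (4/55 − 1)·s + 1/5 = 0
  8/11·s² − (1/5 + 8/11)·s + 1/5 = 0
which factors as (s − 1)·(8/11·s − 1/5) = 0, giving roots s = 1 and s = (1/5)/(8/11) = 11/40.
Mean offspring μ = 4/55 + 2·8/11 = 84/55 > 1 (supercritical), so q < 1. The extinction probability is the smaller root: q = (1/5)/(8/11) = 11/40.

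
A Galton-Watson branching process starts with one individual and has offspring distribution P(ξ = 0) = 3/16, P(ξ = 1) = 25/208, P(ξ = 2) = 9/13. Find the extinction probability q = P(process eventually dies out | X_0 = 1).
q = 13/48

The pgf is f(s) = 3/16 + 25/208·s + 9/13·s². The extinction probability q is the smallest fixed point of f in [0, 1]. Setting s = f(s):
  9/13·s² + (25/208 − 1)·s + 3/16 = 0
  9/13·s² − (3/16 + 9/13)·s + 3/16 = 0
which factors as (s − 1)·(9/13·s − 3/16) = 0, giving roots s = 1 and s = (3/16)/(9/13) = 13/48.
Mean offspring μ = 25/208 + 2·9/13 = 313/208 > 1 (supercritical), so q < 1. The extinction probability is the smaller root: q = (3/16)/(9/13) = 13/48.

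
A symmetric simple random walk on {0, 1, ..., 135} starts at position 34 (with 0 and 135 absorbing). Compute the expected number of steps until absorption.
E[τ | X_0 = 34] = 3434

Let v_k = E[τ | X_0 = k]. Boundary: v_0 = v_135 = 0. Recurrence: v_k = 1 + (v_{k-1} + v_{k+1})/2 for 1 ≤ k ≤ 134. The particular solution to v_k − (v_{k-1} + v_{k+1})/2 = 1 is v_k = −k^2. Adding homogeneous solution A + B k and matching boundaries gives v_k = k (135 − k). Substituting k = 34: v_34 = 34 · 101 = 3434.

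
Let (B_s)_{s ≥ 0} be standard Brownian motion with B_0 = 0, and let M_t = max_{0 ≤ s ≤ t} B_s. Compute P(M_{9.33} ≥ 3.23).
P(M_{9.33} ≥ 3.23) = 2·P(B_{9.33} ≥ 3.23) = 2(1 − Φ(3.23/√9.33)) ≈ 0.2903

By the reflection principle for Brownian motion, P(M_t ≥ a) = 2 · P(B_t ≥ a) for a ≥ 0. Since B_t ~ N(0, t), P(B_t ≥ 3.23) = 1 − Φ(3.23/√t) = 1 − Φ(3.23/√9.33) = 1 − Φ(1.0575). So
  P(M_{9.33} ≥ 3.23) = 2(1 − Φ(1.0575)) ≈ 0.2903.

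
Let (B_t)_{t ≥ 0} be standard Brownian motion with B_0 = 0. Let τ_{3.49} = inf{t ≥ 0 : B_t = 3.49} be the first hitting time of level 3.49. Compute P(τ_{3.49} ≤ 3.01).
P(τ_{3.49} ≤ 3.01) = 2(1 − Φ(3.49/√3.01)) = 2(1 − Φ(2.0116)) ≈ 0.0443

By the reflection principle for standard BM, P(τ_b ≤ t) = 2 · P(B_t ≥ b). Since B_t ~ N(0, t), P(B_t ≥ 3.49) = 1 − Φ(3.49/√t) = 1 − Φ(3.49/√3.01) = 1 − Φ(2.0116) ≈ 0.02213. Doubling: P(τ_{3.49} ≤ 3.01) ≈ 2 · 0.02213 = 0.04426 ≈ 0.0443.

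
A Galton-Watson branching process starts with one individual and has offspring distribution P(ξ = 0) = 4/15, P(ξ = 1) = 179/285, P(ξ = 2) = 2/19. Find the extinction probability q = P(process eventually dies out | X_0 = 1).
q = 1

Mean offspring μ = 0·4/15 + 1·179/285 + 2·2/19 = 239/285 ≤ 1. For μ ≤ 1 with offspring not concentrated at 1, the Galton-Watson process goes extinct almost surely, so q = 1.
(Algebraic check: The pgf is f(s) = 4/15 + 179/285·s + 2/19·s². The extinction probability q is the smallest fixed point of f in [0, 1]. Setting s = f(s):
  2/19·s² + (179/285 − 1)·s + 4/15 = 0
  2/19·s² − (4/15 + 2/19)·s + 4/15 = 0
which factors as (s − 1)·(2/19·s − 4/15) = 0, giving roots s = 1 and s = (4/15)/(2/19) = 38/15. Since 38/15 ≥ 1, the smallest root in [0, 1] is s = 1.)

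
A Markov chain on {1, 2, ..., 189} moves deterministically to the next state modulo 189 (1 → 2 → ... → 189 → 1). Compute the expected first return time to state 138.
E[T_138 | X_0 = 138] = 189

The chain cycles deterministically, so starting at state 138 it returns in exactly 189 steps. Equivalently, the stationary distribution is uniform π_j = 1/189 for every state j, so by Kac's formula E[T_138] = 1/π_138 = 189.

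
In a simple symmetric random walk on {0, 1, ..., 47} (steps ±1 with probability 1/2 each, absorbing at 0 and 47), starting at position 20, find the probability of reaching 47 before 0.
P(hit 47 before 0) = 20/47

Let u_k = P(hit 47 before 0 | start at k). Then u_0 = 0, u_47 = 1, and u_k = u_{k-1}/2 + u_{k+1}/2 for 1 ≤ k ≤ 46. This harmonic recurrence is solved by u_k = k/47, giving u_20 = 20/47.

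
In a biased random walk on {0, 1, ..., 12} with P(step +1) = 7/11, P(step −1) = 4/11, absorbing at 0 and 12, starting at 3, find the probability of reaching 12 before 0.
P(hit 12 before 0) = (1 − (4/7)^3) / (1 − (4/7)^12) = 40353607/49550215

Let u_k denote P(reach 12 before 0 | start at k). Boundary: u_0 = 0, u_12 = 1. Recurrence: u_k = 7/11·u_{k+1} + 4/11·u_{k-1} for 1 ≤ k ≤ 11. Try u_k = A + B·r^k with r = q/p = (4/11)/(7/11) = 4/7. Substitution satisfies the recurrence; boundary conditions give:
  u_k = (1 − r^k) / (1 − r^N) = (1 − (4/7)^3) / (1 − (4/7)^12) = 40353607/49550215.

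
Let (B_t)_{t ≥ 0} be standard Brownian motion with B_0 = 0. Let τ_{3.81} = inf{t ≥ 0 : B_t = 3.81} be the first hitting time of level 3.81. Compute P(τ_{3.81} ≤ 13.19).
P(τ_{3.81} ≤ 13.19) = 2(1 − Φ(3.81/√13.19)) = 2(1 − Φ(1.0491)) ≈ 0.2941

By the reflection principle for standard BM, P(τ_b ≤ t) = 2 · P(B_t ≥ b). Since B_t ~ N(0, t), P(B_t ≥ 3.81) = 1 − Φ(3.81/√t) = 1 − Φ(3.81/√13.19) = 1 − Φ(1.0491) ≈ 0.14707. Doubling: P(τ_{3.81} ≤ 13.19) ≈ 2 · 0.14707 = 0.29414 ≈ 0.2941.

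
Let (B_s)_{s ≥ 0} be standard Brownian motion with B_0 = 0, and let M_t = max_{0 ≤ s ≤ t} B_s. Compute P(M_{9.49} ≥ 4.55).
P(M_{9.49} ≥ 4.55) = 2·P(B_{9.49} ≥ 4.55) = 2(1 − Φ(4.55/√9.49)) ≈ 0.1397

By the reflection principle for Brownian motion, P(M_t ≥ a) = 2 · P(B_t ≥ a) for a ≥ 0. Since B_t ~ N(0, t), P(B_t ≥ 4.55) = 1 − Φ(4.55/√t) = 1 − Φ(4.55/√9.49) = 1 − Φ(1.4770). So
  P(M_{9.49} ≥ 4.55) = 2(1 − Φ(1.4770)) ≈ 0.1397.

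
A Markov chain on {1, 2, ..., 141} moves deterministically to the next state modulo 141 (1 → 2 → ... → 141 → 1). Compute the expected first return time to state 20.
E[T_20 | X_0 = 20] = 141

The chain cycles deterministically, so starting at state 20 it returns in exactly 141 steps. Equivalently, the stationary distribution is uniform π_j = 1/141 for every state j, so by Kac's formula E[T_20] = 1/π_20 = 141.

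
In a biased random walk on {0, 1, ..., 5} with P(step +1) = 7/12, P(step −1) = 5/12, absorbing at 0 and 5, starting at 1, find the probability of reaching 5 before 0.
P(hit 5 before 0) = (1 − (5/7)^1) / (1 − (5/7)^5) = 2401/6841

Let u_k denote P(reach 5 before 0 | start at k). Boundary: u_0 = 0, u_5 = 1. Recurrence: u_k = 7/12·u_{k+1} + 5/12·u_{k-1} for 1 ≤ k ≤ 4. Try u_k = A + B·r^k with r = q/p = (5/12)/(7/12) = 5/7. Substitution satisfies the recurrence; boundary conditions give:
  u_k = (1 − r^k) / (1 − r^N) = (1 − (5/7)^1) / (1 − (5/7)^5) = 2401/6841.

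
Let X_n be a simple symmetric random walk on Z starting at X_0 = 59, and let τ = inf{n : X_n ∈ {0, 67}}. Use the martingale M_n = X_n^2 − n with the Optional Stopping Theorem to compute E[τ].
E[τ] = 472

M_n = X_n^2 − n is a martingale (since E[X_{n+1}^2 | F_n] = X_n^2 + 1). By OST (τ has finite mean in a bounded region), E[M_τ] = E[M_0] = X_0^2 − 0 = 59^2 = 3481. Also E[M_τ] = E[X_τ^2] − E[τ]. The walk exits at 0 or 67, with P(hit 67 first) = 59/67, so E[X_τ^2] = 67^2 · 59/67 + 0 = 3953. Thus E[τ] = E[X_τ^2] − E[M_τ] = 3953 − 3481 = 472 = 59(67 − 59) = 472.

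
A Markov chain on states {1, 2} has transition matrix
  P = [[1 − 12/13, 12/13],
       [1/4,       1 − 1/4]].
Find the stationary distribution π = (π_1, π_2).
π_1 = 13/61, π_2 = 48/61

Solve πP = π with π_1 + π_2 = 1. From πP = π: π_1 · (1 − 12/13) + π_2 · 1/4 = π_1 ⇒ π_2 · 1/4 = π_1 · 12/13 ⇒ π_2/π_1 = (12/13)/(1/4) = 48/13. Together with π_1 + π_2 = 1:
  π_1 = (1/4)/(12/13 + 1/4) = (1/4)/(61/52) = 13/61,
  π_2 = (12/13)/(12/13 + 1/4) = (12/13)/(61/52) = 48/61.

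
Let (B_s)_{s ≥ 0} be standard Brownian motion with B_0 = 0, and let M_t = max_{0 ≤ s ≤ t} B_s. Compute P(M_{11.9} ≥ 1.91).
P(M_{11.9} ≥ 1.91) = 2·P(B_{11.9} ≥ 1.91) = 2(1 − Φ(1.91/√11.9)) ≈ 0.5798

By the reflection principle for Brownian motion, P(M_t ≥ a) = 2 · P(B_t ≥ a) for a ≥ 0. Since B_t ~ N(0, t), P(B_t ≥ 1.91) = 1 − Φ(1.91/√t) = 1 − Φ(1.91/√11.9) = 1 − Φ(0.5537). So
  P(M_{11.9} ≥ 1.91) = 2(1 − Φ(0.5537)) ≈ 0.5798.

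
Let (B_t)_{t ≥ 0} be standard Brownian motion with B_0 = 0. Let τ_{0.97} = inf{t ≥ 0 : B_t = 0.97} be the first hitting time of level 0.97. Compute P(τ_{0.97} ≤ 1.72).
P(τ_{0.97} ≤ 1.72) = 2(1 − Φ(0.97/√1.72)) = 2(1 − Φ(0.7396)) ≈ 0.4595

By the reflection principle for standard BM, P(τ_b ≤ t) = 2 · P(B_t ≥ b). Since B_t ~ N(0, t), P(B_t ≥ 0.97) = 1 − Φ(0.97/√t) = 1 − Φ(0.97/√1.72) = 1 − Φ(0.7396) ≈ 0.22977. Doubling: P(τ_{0.97} ≤ 1.72) ≈ 2 · 0.22977 = 0.45954 ≈ 0.4595.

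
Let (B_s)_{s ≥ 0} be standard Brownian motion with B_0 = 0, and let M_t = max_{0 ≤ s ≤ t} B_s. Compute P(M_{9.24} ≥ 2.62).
P(M_{9.24} ≥ 2.62) = 2·P(B_{9.24} ≥ 2.62) = 2(1 − Φ(2.62/√9.24)) ≈ 0.3887

By the reflection principle for Brownian motion, P(M_t ≥ a) = 2 · P(B_t ≥ a) for a ≥ 0. Since B_t ~ N(0, t), P(B_t ≥ 2.62) = 1 − Φ(2.62/√t) = 1 − Φ(2.62/√9.24) = 1 − Φ(0.8619). So
  P(M_{9.24} ≥ 2.62) = 2(1 − Φ(0.8619)) ≈ 0.3887.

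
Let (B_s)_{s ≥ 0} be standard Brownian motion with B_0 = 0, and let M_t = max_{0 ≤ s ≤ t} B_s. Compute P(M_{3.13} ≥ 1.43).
P(M_{3.13} ≥ 1.43) = 2·P(B_{3.13} ≥ 1.43) = 2(1 − Φ(1.43/√3.13)) ≈ 0.4189

By the reflection principle for Brownian motion, P(M_t ≥ a) = 2 · P(B_t ≥ a) for a ≥ 0. Since B_t ~ N(0, t), P(B_t ≥ 1.43) = 1 − Φ(1.43/√t) = 1 − Φ(1.43/√3.13) = 1 − Φ(0.8083). So
  P(M_{3.13} ≥ 1.43) = 2(1 − Φ(0.8083)) ≈ 0.4189.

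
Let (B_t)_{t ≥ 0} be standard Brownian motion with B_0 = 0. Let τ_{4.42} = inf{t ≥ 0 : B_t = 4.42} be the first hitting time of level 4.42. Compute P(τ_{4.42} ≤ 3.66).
P(τ_{4.42} ≤ 3.66) = 2(1 − Φ(4.42/√3.66)) = 2(1 − Φ(2.3104)) ≈ 0.0209

By the reflection principle for standard BM, P(τ_b ≤ t) = 2 · P(B_t ≥ b). Since B_t ~ N(0, t), P(B_t ≥ 4.42) = 1 − Φ(4.42/√t) = 1 − Φ(4.42/√3.66) = 1 − Φ(2.3104) ≈ 0.01043. Doubling: P(τ_{4.42} ≤ 3.66) ≈ 2 · 0.01043 = 0.02086 ≈ 0.0209.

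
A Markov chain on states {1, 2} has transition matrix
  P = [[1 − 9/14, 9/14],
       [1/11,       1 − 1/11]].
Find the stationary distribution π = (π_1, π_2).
π_1 = 14/113, π_2 = 99/113

Solve πP = π with π_1 + π_2 = 1. From πP = π: π_1 · (1 − 9/14) + π_2 · 1/11 = π_1 ⇒ π_2 · 1/11 = π_1 · 9/14 ⇒ π_2/π_1 = (9/14)/(1/11) = 99/14. Together with π_1 + π_2 = 1:
  π_1 = (1/11)/(9/14 + 1/11) = (1/11)/(113/154) = 14/113,
  π_2 = (9/14)/(9/14 + 1/11) = (9/14)/(113/154) = 99/113.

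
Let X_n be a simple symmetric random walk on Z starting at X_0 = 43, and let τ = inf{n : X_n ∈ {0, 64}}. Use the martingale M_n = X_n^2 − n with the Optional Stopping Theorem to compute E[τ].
E[τ] = 903

M_n = X_n^2 − n is a martingale (since E[X_{n+1}^2 | F_n] = X_n^2 + 1). By OST (τ has finite mean in a bounded region), E[M_τ] = E[M_0] = X_0^2 − 0 = 43^2 = 1849. Also E[M_τ] = E[X_τ^2] − E[τ]. The walk exits at 0 or 64, with P(hit 64 first) = 43/64, so E[X_τ^2] = 64^2 · 43/64 + 0 = 2752. Thus E[τ] = E[X_τ^2] − E[M_τ] = 2752 − 1849 = 903 = 43(64 − 43) = 903.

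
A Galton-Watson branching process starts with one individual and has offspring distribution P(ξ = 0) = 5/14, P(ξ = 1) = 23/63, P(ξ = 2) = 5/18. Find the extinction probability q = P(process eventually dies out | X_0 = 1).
q = 1

Mean offspring μ = 0·5/14 + 1·23/63 + 2·5/18 = 58/63 ≤ 1. For μ ≤ 1 with offspring not concentrated at 1, the Galton-Watson process goes extinct almost surely, so q = 1.
(Algebraic check: The pgf is f(s) = 5/14 + 23/63·s + 5/18·s². The extinction probability q is the smallest fixed point of f in [0, 1]. Setting s = f(s):
  5/18·s² + (23/63 − 1)·s + 5/14 = 0
  5/18·s² − (5/14 + 5/18)·s + 5/14 = 0
which factors as (s − 1)·(5/18·s − 5/14) = 0, giving roots s = 1 and s = (5/14)/(5/18) = 9/7. Since 9/7 ≥ 1, the smallest root in [0, 1] is s = 1.)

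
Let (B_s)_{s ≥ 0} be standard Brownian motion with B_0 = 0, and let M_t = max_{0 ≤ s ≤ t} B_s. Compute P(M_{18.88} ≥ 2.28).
P(M_{18.88} ≥ 2.28) = 2·P(B_{18.88} ≥ 2.28) = 2(1 − Φ(2.28/√18.88)) ≈ 0.5998

By the reflection principle for Brownian motion, P(M_t ≥ a) = 2 · P(B_t ≥ a) for a ≥ 0. Since B_t ~ N(0, t), P(B_t ≥ 2.28) = 1 − Φ(2.28/√t) = 1 − Φ(2.28/√18.88) = 1 − Φ(0.5247). So
  P(M_{18.88} ≥ 2.28) = 2(1 − Φ(0.5247)) ≈ 0.5998.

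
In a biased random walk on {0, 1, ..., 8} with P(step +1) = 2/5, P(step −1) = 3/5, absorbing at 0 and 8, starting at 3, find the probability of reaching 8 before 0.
P(hit 8 before 0) = (1 − (3/2)^3) / (1 − (3/2)^8) = 608/6305

Let u_k denote P(reach 8 before 0 | start at k). Boundary: u_0 = 0, u_8 = 1. Recurrence: u_k = 2/5·u_{k+1} + 3/5·u_{k-1} for 1 ≤ k ≤ 7. Try u_k = A + B·r^k with r = q/p = (3/5)/(2/5) = 3/2. Substitution satisfies the recurrence; boundary conditions give:
  u_k = (1 − r^k) / (1 − r^N) = (1 − (3/2)^3) / (1 − (3/2)^8) = 608/6305.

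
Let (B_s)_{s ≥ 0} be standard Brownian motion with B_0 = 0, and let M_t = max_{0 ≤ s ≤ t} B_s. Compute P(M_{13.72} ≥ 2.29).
P(M_{13.72} ≥ 2.29) = 2·P(B_{13.72} ≥ 2.29) = 2(1 − Φ(2.29/√13.72)) ≈ 0.5364

By the reflection principle for Brownian motion, P(M_t ≥ a) = 2 · P(B_t ≥ a) for a ≥ 0. Since B_t ~ N(0, t), P(B_t ≥ 2.29) = 1 − Φ(2.29/√t) = 1 − Φ(2.29/√13.72) = 1 − Φ(0.6182). So
  P(M_{13.72} ≥ 2.29) = 2(1 − Φ(0.6182)) ≈ 0.5364.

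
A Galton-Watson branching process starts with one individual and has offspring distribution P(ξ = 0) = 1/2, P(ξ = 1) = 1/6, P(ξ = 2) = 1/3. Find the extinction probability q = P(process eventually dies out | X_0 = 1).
q = 1

Mean offspring μ = 0·1/2 + 1·1/6 + 2·1/3 = 5/6 ≤ 1. For μ ≤ 1 with offspring not concentrated at 1, the Galton-Watson process goes extinct almost surely, so q = 1.
(Algebraic check: The pgf is f(s) = 1/2 + 1/6·s + 1/3·s². The extinction probability q is the smallest fixed point of f in [0, 1]. Setting s = f(s):
  1/3·s² + (1/6 − 1)·s + 1/2 = 0
  1/3·s² − (1/2 + 1/3)·s + 1/2 = 0
which factors as (s − 1)·(1/3·s − 1/2) = 0, giving roots s = 1 and s = (1/2)/(1/3) = 3/2. Since 3/2 ≥ 1, the smallest root in [0, 1] is s = 1.)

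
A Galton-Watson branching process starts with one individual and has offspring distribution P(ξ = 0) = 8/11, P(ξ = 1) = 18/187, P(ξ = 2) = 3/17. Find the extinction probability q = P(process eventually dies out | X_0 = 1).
q = 1

Mean offspring μ = 0·8/11 + 1·18/187 + 2·3/17 = 84/187 ≤ 1. For μ ≤ 1 with offspring not concentrated at 1, the Galton-Watson process goes extinct almost surely, so q = 1.
(Algebraic check: The pgf is f(s) = 8/11 + 18/187·s + 3/17·s². The extinction probability q is the smallest fixed point of f in [0, 1]. Setting s = f(s):
  3/17·s² + (18/187 − 1)·s + 8/11 = 0
  3/17·s² − (8/11 + 3/17)·s + 8/11 = 0
which factors as (s − 1)·(3/17·s − 8/11) = 0, giving roots s = 1 and s = (8/11)/(3/17) = 136/33. Since 136/33 ≥ 1, the smallest root in [0, 1] is s = 1.)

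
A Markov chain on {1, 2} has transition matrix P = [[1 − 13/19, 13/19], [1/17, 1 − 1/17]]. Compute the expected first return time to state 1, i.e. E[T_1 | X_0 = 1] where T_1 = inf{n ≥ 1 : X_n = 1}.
E[T_1 | X_0 = 1] = 1/π_1 = 240/19

For an irreducible recurrent Markov chain with stationary distribution π, E[T_i | X_0 = i] = 1/π_i (Kac's formula). Here π_1 = (1/17)/(13/19 + 1/17) = (1/17)/(240/323) = 19/240, so E[T_1 | X_0 = 1] = 1/π_1 = (13/19 + 1/17)/(1/17) = (240/323)/(1/17) = 240/19.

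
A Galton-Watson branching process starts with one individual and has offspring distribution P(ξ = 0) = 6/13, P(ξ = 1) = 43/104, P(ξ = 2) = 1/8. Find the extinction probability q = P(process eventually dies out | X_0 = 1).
q = 1

Mean offspring μ = 0·6/13 + 1·43/104 + 2·1/8 = 69/104 ≤ 1. For μ ≤ 1 with offspring not concentrated at 1, the Galton-Watson process goes extinct almost surely, so q = 1.
(Algebraic check: The pgf is f(s) = 6/13 + 43/104·s + 1/8·s². The extinction probability q is the smallest fixed point of f in [0, 1]. Setting s = f(s):
  1/8·s² + (43/104 − 1)·s + 6/13 = 0
  1/8·s² − (6/13 + 1/8)·s + 6/13 = 0
which factors as (s − 1)·(1/8·s − 6/13) = 0, giving roots s = 1 and s = (6/13)/(1/8) = 48/13. Since 48/13 ≥ 1, the smallest root in [0, 1] is s = 1.)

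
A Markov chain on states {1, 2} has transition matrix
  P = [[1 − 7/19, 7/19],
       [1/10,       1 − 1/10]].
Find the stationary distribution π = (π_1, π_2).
π_1 = 19/89, π_2 = 70/89

Solve πP = π with π_1 + π_2 = 1. From πP = π: π_1 · (1 − 7/19) + π_2 · 1/10 = π_1 ⇒ π_2 · 1/10 = π_1 · 7/19 ⇒ π_2/π_1 = (7/19)/(1/10) = 70/19. Together with π_1 + π_2 = 1:
  π_1 = (1/10)/(7/19 + 1/10) = (1/10)/(89/190) = 19/89,
  π_2 = (7/19)/(7/19 + 1/10) = (7/19)/(89/190) = 70/89.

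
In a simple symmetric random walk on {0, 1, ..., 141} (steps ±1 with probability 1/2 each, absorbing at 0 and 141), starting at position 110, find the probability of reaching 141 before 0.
P(hit 141 before 0) = 110/141

Let u_k = P(hit 141 before 0 | start at k). Then u_0 = 0, u_141 = 1, and u_k = u_{k-1}/2 + u_{k+1}/2 for 1 ≤ k ≤ 140. This harmonic recurrence is solved by u_k = k/141, giving u_110 = 110/141.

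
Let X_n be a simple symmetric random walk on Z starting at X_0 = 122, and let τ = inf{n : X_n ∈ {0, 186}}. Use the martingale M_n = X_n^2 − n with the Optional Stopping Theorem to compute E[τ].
E[τ] = 7808

M_n = X_n^2 − n is a martingale (since E[X_{n+1}^2 | F_n] = X_n^2 + 1). By OST (τ has finite mean in a bounded region), E[M_τ] = E[M_0] = X_0^2 − 0 = 122^2 = 14884. Also E[M_τ] = E[X_τ^2] − E[τ]. The walk exits at 0 or 186, with P(hit 186 first) = 122/186, so E[X_τ^2] = 186^2 · 122/186 + 0 = 22692. Thus E[τ] = E[X_τ^2] − E[M_τ] = 22692 − 14884 = 7808 = 122(186 − 122) = 7808.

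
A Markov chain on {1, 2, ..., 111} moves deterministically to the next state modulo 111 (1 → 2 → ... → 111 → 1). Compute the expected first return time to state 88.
E[T_88 | X_0 = 88] = 111

The chain cycles deterministically, so starting at state 88 it returns in exactly 111 steps. Equivalently, the stationary distribution is uniform π_j = 1/111 for every state j, so by Kac's formula E[T_88] = 1/π_88 = 111.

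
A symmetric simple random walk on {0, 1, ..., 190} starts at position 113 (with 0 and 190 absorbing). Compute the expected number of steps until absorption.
E[τ | X_0 = 113] = 8701

Let v_k = E[τ | X_0 = k]. Boundary: v_0 = v_190 = 0. Recurrence: v_k = 1 + (v_{k-1} + v_{k+1})/2 for 1 ≤ k ≤ 189. The particular solution to v_k − (v_{k-1} + v_{k+1})/2 = 1 is v_k = −k^2. Adding homogeneous solution A + B k and matching boundaries gives v_k = k (190 − k). Substituting k = 113: v_113 = 113 · 77 = 8701.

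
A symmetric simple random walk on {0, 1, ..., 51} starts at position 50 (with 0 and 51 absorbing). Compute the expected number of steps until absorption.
E[τ | X_0 = 50] = 50

Let v_k = E[τ | X_0 = k]. Boundary: v_0 = v_51 = 0. Recurrence: v_k = 1 + (v_{k-1} + v_{k+1})/2 for 1 ≤ k ≤ 50. The particular solution to v_k − (v_{k-1} + v_{k+1})/2 = 1 is v_k = −k^2. Adding homogeneous solution A + B k and matching boundaries gives v_k = k (51 − k). Substituting k = 50: v_50 = 50 · 1 = 50.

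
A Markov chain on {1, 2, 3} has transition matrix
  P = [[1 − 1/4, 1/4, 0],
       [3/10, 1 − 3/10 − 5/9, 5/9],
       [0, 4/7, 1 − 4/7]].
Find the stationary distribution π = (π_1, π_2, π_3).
π = (216/571, 180/571, 175/571)

This is a birth-death chain on three states, which satisfies detailed balance: π_1 · P_{12} = π_2 · P_{21} and π_2 · P_{23} = π_3 · P_{32}.
From π_1 · 1/4 = π_2 · 3/10: π_2/π_1 = (1/4)/(3/10) = 5/6.
From π_2 · 5/9 = π_3 · 4/7: π_3/π_2 = (5/9)/(4/7) = 35/36.
Take π_1 proportional to 1; then unnormalized π = (1, 5/6, 175/216). Normalize by dividing by the sum 571/216:
  π = (216/571, 180/571, 175/571).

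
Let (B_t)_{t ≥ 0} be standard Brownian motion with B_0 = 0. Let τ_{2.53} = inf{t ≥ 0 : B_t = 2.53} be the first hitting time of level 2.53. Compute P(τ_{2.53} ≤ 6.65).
P(τ_{2.53} ≤ 6.65) = 2(1 − Φ(2.53/√6.65)) = 2(1 − Φ(0.9811)) ≈ 0.3265

By the reflection principle for standard BM, P(τ_b ≤ t) = 2 · P(B_t ≥ b). Since B_t ~ N(0, t), P(B_t ≥ 2.53) = 1 − Φ(2.53/√t) = 1 − Φ(2.53/√6.65) = 1 − Φ(0.9811) ≈ 0.16327. Doubling: P(τ_{2.53} ≤ 6.65) ≈ 2 · 0.16327 = 0.32654 ≈ 0.3265.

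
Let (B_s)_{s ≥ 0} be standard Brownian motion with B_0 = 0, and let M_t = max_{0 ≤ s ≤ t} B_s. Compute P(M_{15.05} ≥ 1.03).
P(M_{15.05} ≥ 1.03) = 2·P(B_{15.05} ≥ 1.03) = 2(1 − Φ(1.03/√15.05)) ≈ 0.7906

By the reflection principle for Brownian motion, P(M_t ≥ a) = 2 · P(B_t ≥ a) for a ≥ 0. Since B_t ~ N(0, t), P(B_t ≥ 1.03) = 1 − Φ(1.03/√t) = 1 − Φ(1.03/√15.05) = 1 − Φ(0.2655). So
  P(M_{15.05} ≥ 1.03) = 2(1 − Φ(0.2655)) ≈ 0.7906.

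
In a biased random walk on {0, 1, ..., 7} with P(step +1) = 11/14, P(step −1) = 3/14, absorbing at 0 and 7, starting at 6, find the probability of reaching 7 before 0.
P(hit 7 before 0) = (1 − (3/11)^6) / (1 − (3/11)^7) = 2434894/2435623

Let u_k denote P(reach 7 before 0 | start at k). Boundary: u_0 = 0, u_7 = 1. Recurrence: u_k = 11/14·u_{k+1} + 3/14·u_{k-1} for 1 ≤ k ≤ 6. Try u_k = A + B·r^k with r = q/p = (3/14)/(11/14) = 3/11. Substitution satisfies the recurrence; boundary conditions give:
  u_k = (1 − r^k) / (1 − r^N) = (1 − (3/11)^6) / (1 − (3/11)^7) = 2434894/2435623.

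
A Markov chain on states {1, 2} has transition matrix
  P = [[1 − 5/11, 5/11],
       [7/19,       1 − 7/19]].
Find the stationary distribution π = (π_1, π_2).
π_1 = 77/172, π_2 = 95/172

Solve πP = π with π_1 + π_2 = 1. From πP = π: π_1 · (1 − 5/11) + π_2 · 7/19 = π_1 ⇒ π_2 · 7/19 = π_1 · 5/11 ⇒ π_2/π_1 = (5/11)/(7/19) = 95/77. Together with π_1 + π_2 = 1:
  π_1 = (7/19)/(5/11 + 7/19) = (7/19)/(172/209) = 77/172,
  π_2 = (5/11)/(5/11 + 7/19) = (5/11)/(172/209) = 95/172.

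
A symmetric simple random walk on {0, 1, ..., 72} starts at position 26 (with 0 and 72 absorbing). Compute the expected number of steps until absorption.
E[τ | X_0 = 26] = 1196

Let v_k = E[τ | X_0 = k]. Boundary: v_0 = v_72 = 0. Recurrence: v_k = 1 + (v_{k-1} + v_{k+1})/2 for 1 ≤ k ≤ 71. The particular solution to v_k − (v_{k-1} + v_{k+1})/2 = 1 is v_k = −k^2. Adding homogeneous solution A + B k and matching boundaries gives v_k = k (72 − k). Substituting k = 26: v_26 = 26 · 46 = 1196.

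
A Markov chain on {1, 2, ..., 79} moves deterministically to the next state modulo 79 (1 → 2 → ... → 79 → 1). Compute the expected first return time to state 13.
E[T_13 | X_0 = 13] = 79

The chain cycles deterministically, so starting at state 13 it returns in exactly 79 steps. Equivalently, the stationary distribution is uniform π_j = 1/79 for every state j, so by Kac's formula E[T_13] = 1/π_13 = 79.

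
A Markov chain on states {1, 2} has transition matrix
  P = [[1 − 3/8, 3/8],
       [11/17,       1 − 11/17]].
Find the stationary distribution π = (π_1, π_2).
π_1 = 88/139, π_2 = 51/139

Solve πP = π with π_1 + π_2 = 1. From πP = π: π_1 · (1 − 3/8) + π_2 · 11/17 = π_1 ⇒ π_2 · 11/17 = π_1 · 3/8 ⇒ π_2/π_1 = (3/8)/(11/17) = 51/88. Together with π_1 + π_2 = 1:
  π_1 = (11/17)/(3/8 + 11/17) = (11/17)/(139/136) = 88/139,
  π_2 = (3/8)/(3/8 + 11/17) = (3/8)/(139/136) = 51/139.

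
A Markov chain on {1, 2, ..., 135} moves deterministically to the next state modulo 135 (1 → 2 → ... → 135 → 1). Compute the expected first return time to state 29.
E[T_29 | X_0 = 29] = 135

The chain cycles deterministically, so starting at state 29 it returns in exactly 135 steps. Equivalently, the stationary distribution is uniform π_j = 1/135 for every state j, so by Kac's formula E[T_29] = 1/π_29 = 135.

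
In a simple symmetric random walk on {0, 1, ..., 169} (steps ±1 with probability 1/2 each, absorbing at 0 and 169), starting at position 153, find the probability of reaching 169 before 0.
P(hit 169 before 0) = 153/169

Let u_k = P(hit 169 before 0 | start at k). Then u_0 = 0, u_169 = 1, and u_k = u_{k-1}/2 + u_{k+1}/2 for 1 ≤ k ≤ 168. This harmonic recurrence is solved by u_k = k/169, giving u_153 = 153/169.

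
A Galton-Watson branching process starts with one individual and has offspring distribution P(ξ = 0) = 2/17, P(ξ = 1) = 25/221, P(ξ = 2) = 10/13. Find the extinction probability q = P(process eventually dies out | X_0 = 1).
q = 13/85

The pgf is f(s) = 2/17 + 25/221·s + 10/13·s². The extinction probability q is the smallest fixed point of f in [0, 1]. Setting s = f(s):
  10/13·s² + (25/221 − 1)·s + 2/17 = 0
  10/13·s² − (2/17 + 10/13)·s + 2/17 = 0
which factors as (s − 1)·(10/13·s − 2/17) = 0, giving roots s = 1 and s = (2/17)/(10/13) = 13/85.
Mean offspring μ = 25/221 + 2·10/13 = 365/221 > 1 (supercritical), so q < 1. The extinction probability is the smaller root: q = (2/17)/(10/13) = 13/85.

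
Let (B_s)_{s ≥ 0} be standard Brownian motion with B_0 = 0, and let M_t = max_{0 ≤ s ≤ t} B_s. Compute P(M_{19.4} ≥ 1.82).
P(M_{19.4} ≥ 1.82) = 2·P(B_{19.4} ≥ 1.82) = 2(1 − Φ(1.82/√19.4)) ≈ 0.6795

By the reflection principle for Brownian motion, P(M_t ≥ a) = 2 · P(B_t ≥ a) for a ≥ 0. Since B_t ~ N(0, t), P(B_t ≥ 1.82) = 1 − Φ(1.82/√t) = 1 − Φ(1.82/√19.4) = 1 − Φ(0.4132). So
  P(M_{19.4} ≥ 1.82) = 2(1 − Φ(0.4132)) ≈ 0.6795.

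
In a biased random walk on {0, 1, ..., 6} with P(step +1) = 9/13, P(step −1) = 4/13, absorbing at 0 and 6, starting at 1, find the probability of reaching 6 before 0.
P(hit 6 before 0) = (1 − (4/9)^1) / (1 − (4/9)^6) = 59049/105469

Let u_k denote P(reach 6 before 0 | start at k). Boundary: u_0 = 0, u_6 = 1. Recurrence: u_k = 9/13·u_{k+1} + 4/13·u_{k-1} for 1 ≤ k ≤ 5. Try u_k = A + B·r^k with r = q/p = (4/13)/(9/13) = 4/9. Substitution satisfies the recurrence; boundary conditions give:
  u_k = (1 − r^k) / (1 − r^N) = (1 − (4/9)^1) / (1 − (4/9)^6) = 59049/105469.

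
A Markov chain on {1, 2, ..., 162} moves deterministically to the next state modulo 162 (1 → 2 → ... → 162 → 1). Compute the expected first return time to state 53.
E[T_53 | X_0 = 53] = 162

The chain cycles deterministically, so starting at state 53 it returns in exactly 162 steps. Equivalently, the stationary distribution is uniform π_j = 1/162 for every state j, so by Kac's formula E[T_53] = 1/π_53 = 162.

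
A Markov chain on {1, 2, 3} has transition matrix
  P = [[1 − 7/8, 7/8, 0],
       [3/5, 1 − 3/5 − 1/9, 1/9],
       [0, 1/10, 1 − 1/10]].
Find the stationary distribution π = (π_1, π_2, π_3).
π = (216/881, 315/881, 350/881)

This is a birth-death chain on three states, which satisfies detailed balance: π_1 · P_{12} = π_2 · P_{21} and π_2 · P_{23} = π_3 · P_{32}.
From π_1 · 7/8 = π_2 · 3/5: π_2/π_1 = (7/8)/(3/5) = 35/24.
From π_2 · 1/9 = π_3 · 1/10: π_3/π_2 = (1/9)/(1/10) = 10/9.
Take π_1 proportional to 1; then unnormalized π = (1, 35/24, 175/108). Normalize by dividing by the sum 881/216:
  π = (216/881, 315/881, 350/881).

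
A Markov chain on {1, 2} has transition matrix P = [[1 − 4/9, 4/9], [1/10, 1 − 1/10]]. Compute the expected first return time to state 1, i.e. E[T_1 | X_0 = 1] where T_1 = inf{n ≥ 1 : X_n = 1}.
E[T_1 | X_0 = 1] = 1/π_1 = 49/9

For an irreducible recurrent Markov chain with stationary distribution π, E[T_i | X_0 = i] = 1/π_i (Kac's formula). Here π_1 = (1/10)/(4/9 + 1/10) = (1/10)/(49/90) = 9/49, so E[T_1 | X_0 = 1] = 1/π_1 = (4/9 + 1/10)/(1/10) = (49/90)/(1/10) = 49/9.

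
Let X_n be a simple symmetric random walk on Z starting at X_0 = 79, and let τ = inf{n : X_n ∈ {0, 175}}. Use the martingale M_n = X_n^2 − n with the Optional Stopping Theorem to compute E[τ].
E[τ] = 7584

M_n = X_n^2 − n is a martingale (since E[X_{n+1}^2 | F_n] = X_n^2 + 1). By OST (τ has finite mean in a bounded region), E[M_τ] = E[M_0] = X_0^2 − 0 = 79^2 = 6241. Also E[M_τ] = E[X_τ^2] − E[τ]. The walk exits at 0 or 175, with P(hit 175 first) = 79/175, so E[X_τ^2] = 175^2 · 79/175 + 0 = 13825. Thus E[τ] = E[X_τ^2] − E[M_τ] = 13825 − 6241 = 7584 = 79(175 − 79) = 7584.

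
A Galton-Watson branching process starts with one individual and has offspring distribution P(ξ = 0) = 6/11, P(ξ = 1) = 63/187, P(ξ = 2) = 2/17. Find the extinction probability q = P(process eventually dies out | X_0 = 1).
q = 1

Mean offspring μ = 0·6/11 + 1·63/187 + 2·2/17 = 107/187 ≤ 1. For μ ≤ 1 with offspring not concentrated at 1, the Galton-Watson process goes extinct almost surely, so q = 1.
(Algebraic check: The pgf is f(s) = 6/11 + 63/187·s + 2/17·s². The extinction probability q is the smallest fixed point of f in [0, 1]. Setting s = f(s):
  2/17·s² + (63/187 − 1)·s + 6/11 = 0
  2/17·s² − (6/11 + 2/17)·s + 6/11 = 0
which factors as (s − 1)·(2/17·s − 6/11) = 0, giving roots s = 1 and s = (6/11)/(2/17) = 51/11. Since 51/11 ≥ 1, the smallest root in [0, 1] is s = 1.)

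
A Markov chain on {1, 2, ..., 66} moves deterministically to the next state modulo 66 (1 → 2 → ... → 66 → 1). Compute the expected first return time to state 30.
E[T_30 | X_0 = 30] = 66

The chain cycles deterministically, so starting at state 30 it returns in exactly 66 steps. Equivalently, the stationary distribution is uniform π_j = 1/66 for every state j, so by Kac's formula E[T_30] = 1/π_30 = 66.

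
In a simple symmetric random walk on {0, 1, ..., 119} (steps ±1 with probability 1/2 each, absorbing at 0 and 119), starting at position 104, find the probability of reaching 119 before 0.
P(hit 119 before 0) = 104/119

Let u_k = P(hit 119 before 0 | start at k). Then u_0 = 0, u_119 = 1, and u_k = u_{k-1}/2 + u_{k+1}/2 for 1 ≤ k ≤ 118. This harmonic recurrence is solved by u_k = k/119, giving u_104 = 104/119.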